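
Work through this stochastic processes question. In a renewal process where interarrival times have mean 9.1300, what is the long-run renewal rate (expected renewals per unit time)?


Long-run renewal rate = 1/E(X)
= 1/9.1300
= 0.1095

0.1095


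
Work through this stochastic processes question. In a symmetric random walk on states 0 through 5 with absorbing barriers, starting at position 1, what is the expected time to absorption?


For symmetric RW on 0,...,N with absorbing barriers, E(i) = i*(N-i)
E(1) = 1 * 4 = 4

4


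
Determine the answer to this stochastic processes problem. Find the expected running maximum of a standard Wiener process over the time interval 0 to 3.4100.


E(max B(s)) = sqrt(2t/pi)
= sqrt(2*3.4100/pi)
= sqrt(2.1709)
= 1.4734

1.4734


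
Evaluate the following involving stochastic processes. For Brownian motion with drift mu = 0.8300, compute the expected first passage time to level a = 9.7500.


Expected first passage time = a/mu
= 9.7500/0.8300
= 11.7470

11.7470


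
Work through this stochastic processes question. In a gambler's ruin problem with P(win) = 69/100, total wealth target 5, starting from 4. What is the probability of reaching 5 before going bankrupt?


Gambler's ruin formula:
r = q/p = 0.3100/0.6900 = 0.4493
P(win) = (1 - r^i)/(1 - r^N)
= (1 - 0.4493^4)/(1 - 0.4493^5)
= 0.9771

0.9771


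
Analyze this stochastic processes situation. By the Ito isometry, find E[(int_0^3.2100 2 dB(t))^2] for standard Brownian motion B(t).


By Ito isometry: E[(int f dB)^2] = int f^2 dt
= 2^2 * 3.2100
= 4 * 3.2100 = 12.8400

12.8400


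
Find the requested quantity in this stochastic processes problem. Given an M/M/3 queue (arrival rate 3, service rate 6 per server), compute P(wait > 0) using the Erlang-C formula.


a = lambda/mu = 0.5000
rho = a/c = 0.1667
Erlang-C formula applied:
C(c,a) = 0.0152

0.0152


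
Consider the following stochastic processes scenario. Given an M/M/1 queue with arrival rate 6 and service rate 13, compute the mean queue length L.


rho = 6/13 = 0.4615
L = rho/(1-rho)
= 0.4615/0.5385
= 0.8571

0.8571


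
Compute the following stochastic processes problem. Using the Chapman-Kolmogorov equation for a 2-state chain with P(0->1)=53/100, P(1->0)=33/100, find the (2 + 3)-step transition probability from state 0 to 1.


P^5 = P^2 * P^3
Computing via matrix multiplication of the transition matrix.
Entry (0,1) of P^5 = 0.6162

0.6162


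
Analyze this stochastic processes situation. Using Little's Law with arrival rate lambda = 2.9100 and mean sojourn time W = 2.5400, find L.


Little's Law: L = lambda * W
= 2.9100 * 2.5400
= 7.3914

7.3914


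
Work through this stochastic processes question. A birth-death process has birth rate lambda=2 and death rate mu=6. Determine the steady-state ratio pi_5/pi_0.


For birth-death process, pi_n/pi_0 = (lambda/mu)^n
= (2/6)^5
= 0.0041

0.0041


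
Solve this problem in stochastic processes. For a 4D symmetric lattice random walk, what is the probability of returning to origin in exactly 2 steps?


P(return in 2 steps) = P(reverse first step) = 1/(2d)
= 1/8
= 0.1250

0.1250


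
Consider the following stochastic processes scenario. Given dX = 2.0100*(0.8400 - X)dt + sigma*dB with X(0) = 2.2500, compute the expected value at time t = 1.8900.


E[X(t)] = mu + (X(0) - mu)*exp(-theta*t)
= 0.8400 + (2.2500 - 0.8400)*exp(-2.0100*1.8900)
= 0.8400 + 1.4100 * 0.0224
= 0.8716

0.8716


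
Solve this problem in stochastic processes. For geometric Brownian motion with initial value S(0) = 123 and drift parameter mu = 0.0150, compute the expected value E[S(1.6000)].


E[S(t)] = S(0) * exp(mu * t)
= 123 * exp(0.0150 * 1.6000)
= 123 * 1.0243
= 125.9877

125.9877


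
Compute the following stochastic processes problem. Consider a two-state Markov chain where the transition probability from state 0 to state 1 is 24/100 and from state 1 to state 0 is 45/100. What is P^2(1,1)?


Computing P^2 by matrix multiplication.
P = [[0.7600, 0.2400], [0.4500, 0.5500]]
After raising P to the power 2:
P^2(1,1) = 0.4105

0.4105


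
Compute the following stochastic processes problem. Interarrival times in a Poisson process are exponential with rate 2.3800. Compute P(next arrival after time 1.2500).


P(X > t) = exp(-lambda * t)
= exp(-2.3800 * 1.2500)
= exp(-2.9750) = 0.0510

0.0510


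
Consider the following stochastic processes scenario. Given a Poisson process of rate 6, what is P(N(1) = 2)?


P(N(t)=k) = (lambda*t)^k * exp(-lambda*t) / k!
lambda*t = 6
= 6^2 * exp(-6) / 2!
= 36 * 0.0025 / 2
= 0.0446

0.0446


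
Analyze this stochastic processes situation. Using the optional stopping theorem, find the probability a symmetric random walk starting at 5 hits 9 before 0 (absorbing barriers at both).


By optional stopping theorem: E(M at tau) = M(0) = 5
P(hit 9)*9 + P(hit 0)*0 = 5
P(hit 9) = (5 - 0)/(9 - 0) = 5/9 = 0.5556

0.5556


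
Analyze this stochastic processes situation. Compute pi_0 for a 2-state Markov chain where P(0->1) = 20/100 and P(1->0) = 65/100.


Stationary distribution: pi_0 = p10/(p01+p10), pi_1 = p01/(p01+p10)
p01 = 0.2000, p10 = 0.6500
pi_0 = 0.7647

0.7647


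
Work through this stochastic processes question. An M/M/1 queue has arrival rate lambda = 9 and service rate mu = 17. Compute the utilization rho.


rho = lambda/mu
= 9/17
= 0.5294

0.5294


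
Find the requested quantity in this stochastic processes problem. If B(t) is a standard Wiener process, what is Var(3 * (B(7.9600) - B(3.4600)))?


Var(alpha*(B(t)-B(s))) = alpha^2 * (t-s)
= 3^2 * (7.9600 - 3.4600)
= 9 * 4.5000
= 40.5000

40.5000


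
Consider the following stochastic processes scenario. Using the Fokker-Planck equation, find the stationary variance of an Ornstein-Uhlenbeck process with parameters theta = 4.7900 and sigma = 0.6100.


Stationary variance = sigma^2 / (2*theta)
= 0.6100^2 / (2*4.7900)
= 0.3721 / 9.5800
= 0.0388

0.0388


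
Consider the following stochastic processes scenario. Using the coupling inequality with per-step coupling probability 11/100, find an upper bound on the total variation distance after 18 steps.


TV distance bound <= (1-delta)^n
= (1 - 0.1100)^18
= 0.8900^18
= 0.1227

0.1227


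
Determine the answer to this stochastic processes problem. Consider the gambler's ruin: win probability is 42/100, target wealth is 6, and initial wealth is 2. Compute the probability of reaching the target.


Gambler's ruin formula:
r = q/p = 0.5800/0.4200 = 1.3810
P(win) = (1 - r^i)/(1 - r^N)
= (1 - 1.3810^2)/(1 - 1.3810^6)
= 0.1528

0.1528


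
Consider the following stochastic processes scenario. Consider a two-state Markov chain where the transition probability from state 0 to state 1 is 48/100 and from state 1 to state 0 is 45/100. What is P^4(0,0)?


Computing P^4 by matrix multiplication.
P = [[0.5200, 0.4800], [0.4500, 0.5500]]
After raising P to the power 4:
P^4(0,0) = 0.4839

0.4839


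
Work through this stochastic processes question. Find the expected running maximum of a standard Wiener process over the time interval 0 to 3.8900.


E(max B(s)) = sqrt(2t/pi)
= sqrt(2*3.8900/pi)
= sqrt(2.4765)
= 1.5737

1.5737


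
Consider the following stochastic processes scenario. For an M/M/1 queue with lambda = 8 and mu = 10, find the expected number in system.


rho = 8/10 = 0.8000
L = rho/(1-rho)
= 0.8000/0.2000
= 4.0000

4.0000


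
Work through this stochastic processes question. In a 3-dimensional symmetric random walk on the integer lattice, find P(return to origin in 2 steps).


P(return in 2 steps) = P(reverse first step) = 1/(2d)
= 1/6
= 0.1667

0.1667


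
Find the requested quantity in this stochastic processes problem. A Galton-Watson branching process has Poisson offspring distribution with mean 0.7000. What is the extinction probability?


Since mu = 0.7000 <= 1, extinction probability = 1.

1.0000


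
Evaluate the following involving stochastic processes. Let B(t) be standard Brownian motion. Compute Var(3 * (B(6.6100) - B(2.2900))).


Var(alpha*(B(t)-B(s))) = alpha^2 * (t-s)
= 3^2 * (6.6100 - 2.2900)
= 9 * 4.3200
= 38.8800

38.8800


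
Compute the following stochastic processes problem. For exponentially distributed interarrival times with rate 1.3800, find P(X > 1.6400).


P(X > t) = exp(-lambda * t)
= exp(-1.3800 * 1.6400)
= exp(-2.2632) = 0.1040

0.1040


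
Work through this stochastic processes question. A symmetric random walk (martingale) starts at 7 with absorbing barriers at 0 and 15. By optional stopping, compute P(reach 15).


By optional stopping theorem: E(M at tau) = M(0) = 7
P(hit 15)*15 + P(hit 0)*0 = 7
P(hit 15) = (7 - 0)/(15 - 0) = 7/15 = 0.4667

0.4667


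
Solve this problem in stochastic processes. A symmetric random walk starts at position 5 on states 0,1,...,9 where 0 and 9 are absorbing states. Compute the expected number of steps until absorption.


For symmetric RW on 0,...,N with absorbing barriers, E(i) = i*(N-i)
E(5) = 5 * 4 = 20

20


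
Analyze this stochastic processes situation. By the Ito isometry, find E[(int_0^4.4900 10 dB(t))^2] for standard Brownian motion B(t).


By Ito isometry: E[(int f dB)^2] = int f^2 dt
= 10^2 * 4.4900
= 100 * 4.4900 = 449.0000

449.0000


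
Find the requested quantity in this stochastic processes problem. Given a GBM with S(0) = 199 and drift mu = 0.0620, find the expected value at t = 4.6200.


E[S(t)] = S(0) * exp(mu * t)
= 199 * exp(0.0620 * 4.6200)
= 199 * 1.3317
= 265.0040

265.0040


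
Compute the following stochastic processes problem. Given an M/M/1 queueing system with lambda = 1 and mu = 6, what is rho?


rho = lambda/mu
= 1/6
= 0.1667

0.1667


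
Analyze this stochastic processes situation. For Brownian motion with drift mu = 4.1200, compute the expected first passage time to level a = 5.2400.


Expected first passage time = a/mu
= 5.2400/4.1200
= 1.2718

1.2718


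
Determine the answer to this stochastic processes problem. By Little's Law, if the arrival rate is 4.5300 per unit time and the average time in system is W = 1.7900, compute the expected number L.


Little's Law: L = lambda * W
= 4.5300 * 1.7900
= 8.1087

8.1087


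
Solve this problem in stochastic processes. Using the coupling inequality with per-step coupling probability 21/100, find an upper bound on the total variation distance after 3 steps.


TV distance bound <= (1-delta)^n
= (1 - 0.2100)^3
= 0.7900^3
= 0.4930

0.4930


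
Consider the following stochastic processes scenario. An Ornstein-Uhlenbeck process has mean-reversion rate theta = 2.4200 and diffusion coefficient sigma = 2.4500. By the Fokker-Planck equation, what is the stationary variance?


Stationary variance = sigma^2 / (2*theta)
= 2.4500^2 / (2*2.4200)
= 6.0025 / 4.8400
= 1.2402

1.2402


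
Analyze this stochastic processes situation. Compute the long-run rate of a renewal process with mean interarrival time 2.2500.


Long-run renewal rate = 1/E(X)
= 1/2.2500
= 0.4444

0.4444


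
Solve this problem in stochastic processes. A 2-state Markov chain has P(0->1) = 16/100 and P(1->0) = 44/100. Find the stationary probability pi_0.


Stationary distribution: pi_0 = p10/(p01+p10), pi_1 = p01/(p01+p10)
p01 = 0.1600, p10 = 0.4400
pi_0 = 0.7333

0.7333


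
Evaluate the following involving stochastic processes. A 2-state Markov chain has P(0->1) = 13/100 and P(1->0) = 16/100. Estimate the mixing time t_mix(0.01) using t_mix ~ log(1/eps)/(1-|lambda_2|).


lambda_2 = |1 - p01 - p10| = |1 - 0.1300 - 0.1600| = 0.7100
t_mix ~ log(1/eps)/(1 - |lambda_2|)
= log(100)/(1 - 0.7100) = 4.6052/0.2900
= 15.8799

15.8799


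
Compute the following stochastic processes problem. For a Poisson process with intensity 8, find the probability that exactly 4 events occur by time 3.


P(N(t)=k) = (lambda*t)^k * exp(-lambda*t) / k!
lambda*t = 24
= 24^4 * exp(-24) / 4!
= 331776 * 3.7751e-11 / 24
= 5.2187e-07

5.2187e-07


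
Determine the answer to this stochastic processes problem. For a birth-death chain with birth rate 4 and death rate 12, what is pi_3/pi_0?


For birth-death process, pi_n/pi_0 = (lambda/mu)^n
= (4/12)^3
= 0.0370

0.0370


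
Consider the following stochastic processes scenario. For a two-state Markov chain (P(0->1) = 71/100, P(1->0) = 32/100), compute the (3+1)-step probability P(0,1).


P^4 = P^3 * P^1
Computing via matrix multiplication of the transition matrix.
Entry (0,1) of P^4 = 0.6893

0.6893


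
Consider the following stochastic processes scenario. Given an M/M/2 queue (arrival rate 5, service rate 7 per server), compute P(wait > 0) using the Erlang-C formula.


a = lambda/mu = 0.7143
rho = a/c = 0.3571
Erlang-C formula applied:
C(c,a) = 0.1880

0.1880


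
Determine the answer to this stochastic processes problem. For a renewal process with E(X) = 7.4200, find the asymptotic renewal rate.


Long-run renewal rate = 1/E(X)
= 1/7.4200
= 0.1348

0.1348


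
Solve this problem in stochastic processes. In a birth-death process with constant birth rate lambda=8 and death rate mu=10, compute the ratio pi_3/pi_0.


For birth-death process, pi_n/pi_0 = (lambda/mu)^n
= (8/10)^3
= 0.5120

0.5120


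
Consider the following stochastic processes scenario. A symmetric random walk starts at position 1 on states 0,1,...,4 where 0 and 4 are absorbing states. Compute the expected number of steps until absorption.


For symmetric RW on 0,...,N with absorbing barriers, E(i) = i*(N-i)
E(1) = 1 * 3 = 3

3


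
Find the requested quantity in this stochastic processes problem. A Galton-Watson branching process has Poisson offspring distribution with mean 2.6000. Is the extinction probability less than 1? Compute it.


Since mu = 2.6000 > 1, extinction prob q < 1.
Solve s = exp(mu*(s-1)) iteratively.
q = 0.0951

0.0951


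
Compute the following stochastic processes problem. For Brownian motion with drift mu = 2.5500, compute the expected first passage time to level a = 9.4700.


Expected first passage time = a/mu
= 9.4700/2.5500
= 3.7137

3.7137


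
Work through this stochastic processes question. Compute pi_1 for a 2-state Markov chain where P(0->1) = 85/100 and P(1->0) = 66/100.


Stationary distribution: pi_0 = p10/(p01+p10), pi_1 = p01/(p01+p10)
p01 = 0.8500, p10 = 0.6600
pi_1 = 0.5629

0.5629


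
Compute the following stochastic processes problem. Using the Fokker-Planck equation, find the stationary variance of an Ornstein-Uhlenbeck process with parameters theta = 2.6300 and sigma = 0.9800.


Stationary variance = sigma^2 / (2*theta)
= 0.9800^2 / (2*2.6300)
= 0.9604 / 5.2600
= 0.1826

0.1826


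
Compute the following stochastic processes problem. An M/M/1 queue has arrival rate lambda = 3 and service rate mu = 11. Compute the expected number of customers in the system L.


rho = 3/11 = 0.2727
L = rho/(1-rho)
= 0.2727/0.7273
= 0.3750

0.3750


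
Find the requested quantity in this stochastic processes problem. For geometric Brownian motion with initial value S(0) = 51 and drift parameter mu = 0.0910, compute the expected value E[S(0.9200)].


E[S(t)] = S(0) * exp(mu * t)
= 51 * exp(0.0910 * 0.9200)
= 51 * 1.0873
= 55.4535

55.4535


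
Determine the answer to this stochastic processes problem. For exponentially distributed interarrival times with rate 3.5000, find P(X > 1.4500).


P(X > t) = exp(-lambda * t)
= exp(-3.5000 * 1.4500)
= exp(-5.0750) = 0.0063

0.0063


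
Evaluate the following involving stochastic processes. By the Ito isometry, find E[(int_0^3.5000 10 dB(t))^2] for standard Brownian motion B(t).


By Ito isometry: E[(int f dB)^2] = int f^2 dt
= 10^2 * 3.5000
= 100 * 3.5000 = 350.0000

350.0000


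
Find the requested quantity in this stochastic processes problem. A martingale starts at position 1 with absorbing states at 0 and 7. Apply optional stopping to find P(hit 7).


By optional stopping theorem: E(M at tau) = M(0) = 1
P(hit 7)*7 + P(hit 0)*0 = 1
P(hit 7) = (1 - 0)/(7 - 0) = 1/7 = 0.1429

0.1429


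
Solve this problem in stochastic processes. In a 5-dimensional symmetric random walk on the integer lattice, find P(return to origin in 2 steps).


P(return in 2 steps) = P(reverse first step) = 1/(2d)
= 1/10
= 0.1000

0.1000


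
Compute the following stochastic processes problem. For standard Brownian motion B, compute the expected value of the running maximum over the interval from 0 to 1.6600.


E(max B(s)) = sqrt(2t/pi)
= sqrt(2*1.6600/pi)
= sqrt(1.0568)
= 1.0280

1.0280


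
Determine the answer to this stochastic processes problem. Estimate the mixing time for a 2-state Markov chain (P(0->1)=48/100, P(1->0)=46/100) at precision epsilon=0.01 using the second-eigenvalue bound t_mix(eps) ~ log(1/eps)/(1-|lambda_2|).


lambda_2 = |1 - p01 - p10| = |1 - 0.4800 - 0.4600| = 0.0600
t_mix ~ log(1/eps)/(1 - |lambda_2|)
= log(100)/(1 - 0.0600) = 4.6052/0.9400
= 4.8991

4.8991


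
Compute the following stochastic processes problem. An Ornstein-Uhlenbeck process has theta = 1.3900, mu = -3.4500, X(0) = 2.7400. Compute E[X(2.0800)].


E[X(t)] = mu + (X(0) - mu)*exp(-theta*t)
= -3.4500 + (2.7400 - -3.4500)*exp(-1.3900*2.0800)
= -3.4500 + 6.1900 * 0.0555
= -3.1064

-3.1064


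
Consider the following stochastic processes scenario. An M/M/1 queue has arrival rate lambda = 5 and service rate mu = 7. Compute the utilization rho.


rho = lambda/mu
= 5/7
= 0.7143

0.7143


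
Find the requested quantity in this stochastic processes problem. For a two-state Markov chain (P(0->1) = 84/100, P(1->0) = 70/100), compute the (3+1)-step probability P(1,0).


P^4 = P^3 * P^1
Computing via matrix multiplication of the transition matrix.
Entry (1,0) of P^4 = 0.4159

0.4159


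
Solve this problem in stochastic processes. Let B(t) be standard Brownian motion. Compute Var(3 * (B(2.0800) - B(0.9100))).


Var(alpha*(B(t)-B(s))) = alpha^2 * (t-s)
= 3^2 * (2.0800 - 0.9100)
= 9 * 1.1700
= 10.5300

10.5300


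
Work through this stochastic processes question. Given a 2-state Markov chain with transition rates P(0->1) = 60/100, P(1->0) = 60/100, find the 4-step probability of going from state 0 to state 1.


Computing P^4 by matrix multiplication.
P = [[0.4000, 0.6000], [0.6000, 0.4000]]
After raising P to the power 4:
P^4(0,1) = 0.4992

0.4992


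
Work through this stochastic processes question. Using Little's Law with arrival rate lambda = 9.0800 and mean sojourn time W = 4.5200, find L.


Little's Law: L = lambda * W
= 9.0800 * 4.5200
= 41.0416

41.0416


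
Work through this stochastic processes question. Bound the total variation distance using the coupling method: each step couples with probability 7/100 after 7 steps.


TV distance bound <= (1-delta)^n
= (1 - 0.0700)^7
= 0.9300^7
= 0.6017

0.6017


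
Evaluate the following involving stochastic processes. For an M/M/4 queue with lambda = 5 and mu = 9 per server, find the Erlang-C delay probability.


a = lambda/mu = 0.5556
rho = a/c = 0.1389
Erlang-C formula applied:
C(c,a) = 0.0026

0.0026


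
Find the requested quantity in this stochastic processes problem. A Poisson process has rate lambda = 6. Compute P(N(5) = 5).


P(N(t)=k) = (lambda*t)^k * exp(-lambda*t) / k!
lambda*t = 30
= 30^5 * exp(-30) / 5!
= 24300000 * 9.3576e-14 / 120
= 1.8949e-08

1.8949e-08


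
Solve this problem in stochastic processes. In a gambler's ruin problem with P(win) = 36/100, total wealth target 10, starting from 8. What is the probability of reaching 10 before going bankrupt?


Gambler's ruin formula:
r = q/p = 0.6400/0.3600 = 1.7778
P(win) = (1 - r^i)/(1 - r^N)
= (1 - 1.7778^8)/(1 - 1.7778^10)
= 0.3142

0.3142


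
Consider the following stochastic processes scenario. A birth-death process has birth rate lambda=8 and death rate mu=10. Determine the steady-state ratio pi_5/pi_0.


For birth-death process, pi_n/pi_0 = (lambda/mu)^n
= (8/10)^5
= 0.3277

0.3277


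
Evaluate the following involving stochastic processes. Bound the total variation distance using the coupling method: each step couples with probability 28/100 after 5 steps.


TV distance bound <= (1-delta)^n
= (1 - 0.2800)^5
= 0.7200^5
= 0.1935

0.1935


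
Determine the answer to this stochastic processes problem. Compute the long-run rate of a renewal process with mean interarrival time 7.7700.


Long-run renewal rate = 1/E(X)
= 1/7.7700
= 0.1287

0.1287


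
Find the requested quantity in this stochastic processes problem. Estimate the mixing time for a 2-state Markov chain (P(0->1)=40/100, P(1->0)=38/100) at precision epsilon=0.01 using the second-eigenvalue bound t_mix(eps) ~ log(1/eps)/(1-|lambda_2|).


lambda_2 = |1 - p01 - p10| = |1 - 0.4000 - 0.3800| = 0.2200
t_mix ~ log(1/eps)/(1 - |lambda_2|)
= log(100)/(1 - 0.2200) = 4.6052/0.7800
= 5.9041

5.9041


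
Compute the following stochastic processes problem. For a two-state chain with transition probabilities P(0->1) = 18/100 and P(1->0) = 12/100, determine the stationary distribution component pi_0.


Stationary distribution: pi_0 = p10/(p01+p10), pi_1 = p01/(p01+p10)
p01 = 0.1800, p10 = 0.1200
pi_0 = 0.4000

0.4000


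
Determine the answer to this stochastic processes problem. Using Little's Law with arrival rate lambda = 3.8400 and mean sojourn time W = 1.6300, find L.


Little's Law: L = lambda * W
= 3.8400 * 1.6300
= 6.2592

6.2592


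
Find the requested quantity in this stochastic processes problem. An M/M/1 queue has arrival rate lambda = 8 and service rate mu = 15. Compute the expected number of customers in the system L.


rho = 8/15 = 0.5333
L = rho/(1-rho)
= 0.5333/0.4667
= 1.1429

1.1429


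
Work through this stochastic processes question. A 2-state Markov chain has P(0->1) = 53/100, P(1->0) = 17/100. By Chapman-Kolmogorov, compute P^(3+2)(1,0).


P^5 = P^3 * P^2
Computing via matrix multiplication of the transition matrix.
Entry (1,0) of P^5 = 0.2423

0.2423


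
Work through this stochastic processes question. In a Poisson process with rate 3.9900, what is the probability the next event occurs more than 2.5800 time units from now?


P(X > t) = exp(-lambda * t)
= exp(-3.9900 * 2.5800)
= exp(-10.2942) = 3.3829e-05

3.3829e-05


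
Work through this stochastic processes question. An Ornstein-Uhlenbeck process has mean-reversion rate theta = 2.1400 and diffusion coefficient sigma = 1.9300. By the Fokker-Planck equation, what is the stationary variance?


Stationary variance = sigma^2 / (2*theta)
= 1.9300^2 / (2*2.1400)
= 3.7249 / 4.2800
= 0.8703

0.8703


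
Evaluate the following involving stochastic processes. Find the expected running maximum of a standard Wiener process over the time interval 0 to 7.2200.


E(max B(s)) = sqrt(2t/pi)
= sqrt(2*7.2200/pi)
= sqrt(4.5964)
= 2.1439

2.1439


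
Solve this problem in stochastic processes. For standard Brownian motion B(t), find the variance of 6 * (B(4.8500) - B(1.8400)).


Var(alpha*(B(t)-B(s))) = alpha^2 * (t-s)
= 6^2 * (4.8500 - 1.8400)
= 36 * 3.0100
= 108.3600

108.3600


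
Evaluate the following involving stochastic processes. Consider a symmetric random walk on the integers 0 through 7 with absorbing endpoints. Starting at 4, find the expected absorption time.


For symmetric RW on 0,...,N with absorbing barriers, E(i) = i*(N-i)
E(4) = 4 * 3 = 12

12


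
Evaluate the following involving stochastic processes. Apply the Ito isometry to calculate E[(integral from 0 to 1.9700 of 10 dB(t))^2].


By Ito isometry: E[(int f dB)^2] = int f^2 dt
= 10^2 * 1.9700
= 100 * 1.9700 = 197.0000

197.0000


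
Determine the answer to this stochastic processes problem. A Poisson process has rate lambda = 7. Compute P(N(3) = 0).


P(N(t)=k) = (lambda*t)^k * exp(-lambda*t) / k!
lambda*t = 21
= 21^0 * exp(-21) / 0!
= 1 * 7.5826e-10 / 1
= 7.5826e-10

7.5826e-10


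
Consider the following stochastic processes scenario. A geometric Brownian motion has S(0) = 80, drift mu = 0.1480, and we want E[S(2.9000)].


E[S(t)] = S(0) * exp(mu * t)
= 80 * exp(0.1480 * 2.9000)
= 80 * 1.5360
= 122.8823

122.8823


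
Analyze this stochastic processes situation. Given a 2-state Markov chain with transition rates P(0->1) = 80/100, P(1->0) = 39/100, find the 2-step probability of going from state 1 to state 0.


Computing P^2 by matrix multiplication.
P = [[0.2000, 0.8000], [0.3900, 0.6100]]
After raising P to the power 2:
P^2(1,0) = 0.3159

0.3159


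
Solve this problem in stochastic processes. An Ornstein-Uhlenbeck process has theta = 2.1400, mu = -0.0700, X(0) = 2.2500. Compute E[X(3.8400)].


E[X(t)] = mu + (X(0) - mu)*exp(-theta*t)
= -0.0700 + (2.2500 - -0.0700)*exp(-2.1400*3.8400)
= -0.0700 + 2.3200 * 2.6986e-04
= -0.0694

-0.0694


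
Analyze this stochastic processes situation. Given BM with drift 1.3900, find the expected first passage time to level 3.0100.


Expected first passage time = a/mu
= 3.0100/1.3900
= 2.1655

2.1655


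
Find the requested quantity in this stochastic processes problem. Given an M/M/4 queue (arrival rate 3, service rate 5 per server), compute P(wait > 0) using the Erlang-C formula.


a = lambda/mu = 0.6000
rho = a/c = 0.1500
Erlang-C formula applied:
C(c,a) = 0.0035

0.0035


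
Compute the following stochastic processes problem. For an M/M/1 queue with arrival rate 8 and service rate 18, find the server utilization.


rho = lambda/mu
= 8/18
= 0.4444

0.4444


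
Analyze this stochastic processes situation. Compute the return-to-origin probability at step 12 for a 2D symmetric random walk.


P = C(12,6)^2 / 4^12
= 924^2 / 16777216
= 853776 / 16777216
= 0.0509

0.0509


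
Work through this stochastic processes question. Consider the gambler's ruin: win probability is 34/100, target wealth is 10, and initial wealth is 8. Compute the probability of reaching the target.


Gambler's ruin formula:
r = q/p = 0.6600/0.3400 = 1.9412
P(win) = (1 - r^i)/(1 - r^N)
= (1 - 1.9412^8)/(1 - 1.9412^10)
= 0.2644

0.2644


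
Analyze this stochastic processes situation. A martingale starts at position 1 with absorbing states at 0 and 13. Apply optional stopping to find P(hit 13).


By optional stopping theorem: E(M at tau) = M(0) = 1
P(hit 13)*13 + P(hit 0)*0 = 1
P(hit 13) = (1 - 0)/(13 - 0) = 1/13 = 0.0769

0.0769


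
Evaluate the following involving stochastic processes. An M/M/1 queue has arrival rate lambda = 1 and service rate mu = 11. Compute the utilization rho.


rho = lambda/mu
= 1/11
= 0.0909

0.0909


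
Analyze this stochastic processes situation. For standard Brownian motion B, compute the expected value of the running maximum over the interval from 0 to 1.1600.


E(max B(s)) = sqrt(2t/pi)
= sqrt(2*1.1600/pi)
= sqrt(0.7385)
= 0.8593

0.8593


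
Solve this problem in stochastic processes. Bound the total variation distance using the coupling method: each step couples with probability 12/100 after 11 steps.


TV distance bound <= (1-delta)^n
= (1 - 0.1200)^11
= 0.8800^11
= 0.2451

0.2451


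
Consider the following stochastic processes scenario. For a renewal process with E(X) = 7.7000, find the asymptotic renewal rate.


Long-run renewal rate = 1/E(X)
= 1/7.7000
= 0.1299

0.1299


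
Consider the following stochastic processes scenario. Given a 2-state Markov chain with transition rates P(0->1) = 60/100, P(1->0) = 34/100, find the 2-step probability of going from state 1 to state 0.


Computing P^2 by matrix multiplication.
P = [[0.4000, 0.6000], [0.3400, 0.6600]]
After raising P to the power 2:
P^2(1,0) = 0.3604

0.3604


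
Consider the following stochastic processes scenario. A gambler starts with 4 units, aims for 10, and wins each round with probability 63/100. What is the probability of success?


Gambler's ruin formula:
r = q/p = 0.3700/0.6300 = 0.5873
P(win) = (1 - r^i)/(1 - r^N)
= (1 - 0.5873^4)/(1 - 0.5873^10)
= 0.8854

0.8854


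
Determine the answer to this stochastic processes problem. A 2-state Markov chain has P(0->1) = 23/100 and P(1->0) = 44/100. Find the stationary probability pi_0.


Stationary distribution: pi_0 = p10/(p01+p10), pi_1 = p01/(p01+p10)
p01 = 0.2300, p10 = 0.4400
pi_0 = 0.6567

0.6567


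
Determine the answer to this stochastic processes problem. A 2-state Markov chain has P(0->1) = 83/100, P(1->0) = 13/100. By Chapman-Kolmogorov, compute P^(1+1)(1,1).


P^2 = P^1 * P^1
Computing via matrix multiplication of the transition matrix.
Entry (1,1) of P^2 = 0.8648

0.8648


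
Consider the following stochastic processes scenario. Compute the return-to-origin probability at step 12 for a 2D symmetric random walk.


P = C(12,6)^2 / 4^12
= 924^2 / 16777216
= 853776 / 16777216
= 0.0509

0.0509


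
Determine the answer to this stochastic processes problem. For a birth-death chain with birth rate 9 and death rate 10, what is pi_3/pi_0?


For birth-death process, pi_n/pi_0 = (lambda/mu)^n
= (9/10)^3
= 0.7290

0.7290


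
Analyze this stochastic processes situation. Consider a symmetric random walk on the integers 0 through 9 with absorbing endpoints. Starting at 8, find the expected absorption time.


For symmetric RW on 0,...,N with absorbing barriers, E(i) = i*(N-i)
E(8) = 8 * 1 = 8

8


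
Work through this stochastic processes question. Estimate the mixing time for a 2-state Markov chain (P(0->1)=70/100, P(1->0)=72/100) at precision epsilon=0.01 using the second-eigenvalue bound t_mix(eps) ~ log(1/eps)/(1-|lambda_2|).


lambda_2 = |1 - p01 - p10| = |1 - 0.7000 - 0.7200| = 0.4200
t_mix ~ log(1/eps)/(1 - |lambda_2|)
= log(100)/(1 - 0.4200) = 4.6052/0.5800
= 7.9399

7.9399


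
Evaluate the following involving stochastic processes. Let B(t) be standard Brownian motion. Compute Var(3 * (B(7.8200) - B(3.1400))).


Var(alpha*(B(t)-B(s))) = alpha^2 * (t-s)
= 3^2 * (7.8200 - 3.1400)
= 9 * 4.6800
= 42.1200

42.1200


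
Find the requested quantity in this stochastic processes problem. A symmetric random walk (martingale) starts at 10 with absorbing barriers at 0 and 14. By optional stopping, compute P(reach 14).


By optional stopping theorem: E(M at tau) = M(0) = 10
P(hit 14)*14 + P(hit 0)*0 = 10
P(hit 14) = (10 - 0)/(14 - 0) = 5/7 = 0.7143

0.7143


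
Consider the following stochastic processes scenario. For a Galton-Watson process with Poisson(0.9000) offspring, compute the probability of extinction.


Since mu = 0.9000 <= 1, extinction probability = 1.

1.0000


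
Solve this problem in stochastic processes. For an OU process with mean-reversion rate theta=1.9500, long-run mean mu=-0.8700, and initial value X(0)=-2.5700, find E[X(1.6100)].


E[X(t)] = mu + (X(0) - mu)*exp(-theta*t)
= -0.8700 + (-2.5700 - -0.8700)*exp(-1.9500*1.6100)
= -0.8700 + -1.7000 * 0.0433
= -0.9436

-0.9436


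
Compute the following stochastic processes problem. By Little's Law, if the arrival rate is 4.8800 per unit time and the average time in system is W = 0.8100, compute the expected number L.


Little's Law: L = lambda * W
= 4.8800 * 0.8100
= 3.9528

3.9528


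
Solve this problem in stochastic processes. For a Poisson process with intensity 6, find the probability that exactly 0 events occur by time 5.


P(N(t)=k) = (lambda*t)^k * exp(-lambda*t) / k!
lambda*t = 30
= 30^0 * exp(-30) / 0!
= 1 * 9.3576e-14 / 1
= 9.3576e-14

9.3576e-14


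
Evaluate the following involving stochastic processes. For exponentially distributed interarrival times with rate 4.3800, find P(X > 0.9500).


P(X > t) = exp(-lambda * t)
= exp(-4.3800 * 0.9500)
= exp(-4.1610) = 0.0156

0.0156


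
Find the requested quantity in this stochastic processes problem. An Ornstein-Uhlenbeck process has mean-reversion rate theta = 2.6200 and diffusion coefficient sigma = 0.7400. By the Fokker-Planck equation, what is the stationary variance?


Stationary variance = sigma^2 / (2*theta)
= 0.7400^2 / (2*2.6200)
= 0.5476 / 5.2400
= 0.1045

0.1045


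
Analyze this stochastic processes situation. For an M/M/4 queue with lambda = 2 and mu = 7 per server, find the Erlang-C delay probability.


a = lambda/mu = 0.2857
rho = a/c = 0.0714
Erlang-C formula applied:
C(c,a) = 2.2471e-04

2.2471e-04


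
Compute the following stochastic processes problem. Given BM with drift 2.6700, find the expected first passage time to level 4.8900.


Expected first passage time = a/mu
= 4.8900/2.6700
= 1.8315

1.8315


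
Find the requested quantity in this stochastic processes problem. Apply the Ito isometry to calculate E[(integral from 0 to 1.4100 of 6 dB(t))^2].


By Ito isometry: E[(int f dB)^2] = int f^2 dt
= 6^2 * 1.4100
= 36 * 1.4100 = 50.7600

50.7600


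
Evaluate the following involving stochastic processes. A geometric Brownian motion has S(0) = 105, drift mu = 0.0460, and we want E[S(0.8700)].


E[S(t)] = S(0) * exp(mu * t)
= 105 * exp(0.0460 * 0.8700)
= 105 * 1.0408
= 109.2873

109.2873


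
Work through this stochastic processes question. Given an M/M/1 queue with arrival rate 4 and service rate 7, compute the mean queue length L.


rho = 4/7 = 0.5714
L = rho/(1-rho)
= 0.5714/0.4286
= 1.3333

1.3333


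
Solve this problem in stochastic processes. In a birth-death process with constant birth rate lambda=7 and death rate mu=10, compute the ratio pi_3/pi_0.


For birth-death process, pi_n/pi_0 = (lambda/mu)^n
= (7/10)^3
= 0.3430

0.3430


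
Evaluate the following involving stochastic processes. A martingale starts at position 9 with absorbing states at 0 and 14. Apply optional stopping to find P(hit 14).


By optional stopping theorem: E(M at tau) = M(0) = 9
P(hit 14)*14 + P(hit 0)*0 = 9
P(hit 14) = (9 - 0)/(14 - 0) = 9/14 = 0.6429

0.6429


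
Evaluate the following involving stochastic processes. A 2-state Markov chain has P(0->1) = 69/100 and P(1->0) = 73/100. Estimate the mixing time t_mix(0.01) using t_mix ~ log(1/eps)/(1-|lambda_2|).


lambda_2 = |1 - p01 - p10| = |1 - 0.6900 - 0.7300| = 0.4200
t_mix ~ log(1/eps)/(1 - |lambda_2|)
= log(100)/(1 - 0.4200) = 4.6052/0.5800
= 7.9399

7.9399


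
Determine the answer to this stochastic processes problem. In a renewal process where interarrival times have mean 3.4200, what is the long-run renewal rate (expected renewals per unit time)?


Long-run renewal rate = 1/E(X)
= 1/3.4200
= 0.2924

0.2924


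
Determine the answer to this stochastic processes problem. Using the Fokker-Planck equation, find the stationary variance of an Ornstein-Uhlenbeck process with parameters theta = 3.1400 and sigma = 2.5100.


Stationary variance = sigma^2 / (2*theta)
= 2.5100^2 / (2*3.1400)
= 6.3001 / 6.2800
= 1.0032

1.0032


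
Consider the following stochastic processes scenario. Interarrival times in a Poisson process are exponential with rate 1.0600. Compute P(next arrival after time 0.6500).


P(X > t) = exp(-lambda * t)
= exp(-1.0600 * 0.6500)
= exp(-0.6890) = 0.5021

0.5021


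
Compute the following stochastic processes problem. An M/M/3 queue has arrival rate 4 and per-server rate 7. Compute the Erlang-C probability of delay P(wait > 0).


a = lambda/mu = 0.5714
rho = a/c = 0.1905
Erlang-C formula applied:
C(c,a) = 0.0217

0.0217


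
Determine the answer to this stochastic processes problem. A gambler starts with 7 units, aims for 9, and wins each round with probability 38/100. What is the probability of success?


Gambler's ruin formula:
r = q/p = 0.6200/0.3800 = 1.6316
P(win) = (1 - r^i)/(1 - r^N)
= (1 - 1.6316^7)/(1 - 1.6316^9)
= 0.3679

0.3679


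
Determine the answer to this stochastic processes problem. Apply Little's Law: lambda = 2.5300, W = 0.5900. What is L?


Little's Law: L = lambda * W
= 2.5300 * 0.5900
= 1.4927

1.4927


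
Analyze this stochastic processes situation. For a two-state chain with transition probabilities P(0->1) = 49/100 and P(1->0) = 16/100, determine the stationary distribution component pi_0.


Stationary distribution: pi_0 = p10/(p01+p10), pi_1 = p01/(p01+p10)
p01 = 0.4900, p10 = 0.1600
pi_0 = 0.2462

0.2462


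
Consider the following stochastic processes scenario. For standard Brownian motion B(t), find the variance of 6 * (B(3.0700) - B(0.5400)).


Var(alpha*(B(t)-B(s))) = alpha^2 * (t-s)
= 6^2 * (3.0700 - 0.5400)
= 36 * 2.5300
= 91.0800

91.0800


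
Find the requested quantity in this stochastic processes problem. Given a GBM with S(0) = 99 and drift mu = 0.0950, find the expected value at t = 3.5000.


E[S(t)] = S(0) * exp(mu * t)
= 99 * exp(0.0950 * 3.5000)
= 99 * 1.3944
= 138.0505

138.0505


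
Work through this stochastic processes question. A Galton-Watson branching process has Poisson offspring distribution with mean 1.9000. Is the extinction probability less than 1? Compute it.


Since mu = 1.9000 > 1, extinction prob q < 1.
Solve s = exp(mu*(s-1)) iteratively.
q = 0.2328

0.2328


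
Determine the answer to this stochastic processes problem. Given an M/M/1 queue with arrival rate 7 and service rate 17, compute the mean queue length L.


rho = 7/17 = 0.4118
L = rho/(1-rho)
= 0.4118/0.5882
= 0.7000

0.7000


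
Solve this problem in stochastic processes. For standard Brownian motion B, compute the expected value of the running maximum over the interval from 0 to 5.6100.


E(max B(s)) = sqrt(2t/pi)
= sqrt(2*5.6100/pi)
= sqrt(3.5714)
= 1.8898

1.8898


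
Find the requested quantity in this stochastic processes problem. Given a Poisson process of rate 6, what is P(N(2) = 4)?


P(N(t)=k) = (lambda*t)^k * exp(-lambda*t) / k!
lambda*t = 12
= 12^4 * exp(-12) / 4!
= 20736 * 6.1442e-06 / 24
= 0.0053

0.0053


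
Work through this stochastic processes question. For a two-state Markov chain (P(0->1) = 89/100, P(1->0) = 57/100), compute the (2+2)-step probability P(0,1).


P^4 = P^2 * P^2
Computing via matrix multiplication of the transition matrix.
Entry (0,1) of P^4 = 0.5823

0.5823


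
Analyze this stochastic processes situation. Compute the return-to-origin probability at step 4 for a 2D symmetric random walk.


P = C(4,2)^2 / 4^4
= 6^2 / 256
= 36 / 256
= 0.1406

0.1406


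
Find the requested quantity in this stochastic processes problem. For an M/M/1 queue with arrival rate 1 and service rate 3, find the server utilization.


rho = lambda/mu
= 1/3
= 0.3333

0.3333


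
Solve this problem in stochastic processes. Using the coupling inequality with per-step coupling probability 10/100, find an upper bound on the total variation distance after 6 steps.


TV distance bound <= (1-delta)^n
= (1 - 0.1000)^6
= 0.9000^6
= 0.5314

0.5314


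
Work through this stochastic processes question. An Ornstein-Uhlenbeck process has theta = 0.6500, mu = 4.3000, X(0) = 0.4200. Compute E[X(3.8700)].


E[X(t)] = mu + (X(0) - mu)*exp(-theta*t)
= 4.3000 + (0.4200 - 4.3000)*exp(-0.6500*3.8700)
= 4.3000 + -3.8800 * 0.0808
= 3.9864

3.9864


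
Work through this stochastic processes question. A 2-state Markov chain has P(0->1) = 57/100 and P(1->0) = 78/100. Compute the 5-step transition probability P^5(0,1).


Computing P^5 by matrix multiplication.
P = [[0.4300, 0.5700], [0.7800, 0.2200]]
After raising P to the power 5:
P^5(0,1) = 0.4244

0.4244


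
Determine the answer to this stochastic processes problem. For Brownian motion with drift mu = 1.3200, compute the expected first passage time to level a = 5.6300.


Expected first passage time = a/mu
= 5.6300/1.3200
= 4.2652

4.2652


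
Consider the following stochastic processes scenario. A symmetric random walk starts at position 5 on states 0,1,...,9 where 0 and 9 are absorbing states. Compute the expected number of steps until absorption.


For symmetric RW on 0,...,N with absorbing barriers, E(i) = i*(N-i)
E(5) = 5 * 4 = 20

20


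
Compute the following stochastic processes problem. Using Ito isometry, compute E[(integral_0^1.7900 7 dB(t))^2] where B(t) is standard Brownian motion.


By Ito isometry: E[(int f dB)^2] = int f^2 dt
= 7^2 * 1.7900
= 49 * 1.7900 = 87.7100

87.7100
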